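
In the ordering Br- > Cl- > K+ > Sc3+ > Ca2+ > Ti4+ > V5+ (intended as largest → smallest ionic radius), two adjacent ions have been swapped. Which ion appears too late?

Ca2+

Scanning neighbour by neighbour, only Sc3+/Ca2+ violates a trend: both have 18 electrons but Z(Sc)=21 > Z(Ca)=20, so Sc3+ should be the smaller of the two. That makes Ca2+ the one sitting a position late relative to where it belongs.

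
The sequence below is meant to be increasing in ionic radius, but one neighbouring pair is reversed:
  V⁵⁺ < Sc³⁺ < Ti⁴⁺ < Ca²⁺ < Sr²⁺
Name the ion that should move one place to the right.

Scanning neighbour by neighbour, only Sc³⁺/Ti⁴⁺ violates a trend: both have 18 electrons but Z(Ti)=22 > Z(Sc)=21, so Ti⁴⁺ should be the smaller of the two. That makes Sc³⁺ the one sitting a position early relative to where it belongs.

Sc³⁺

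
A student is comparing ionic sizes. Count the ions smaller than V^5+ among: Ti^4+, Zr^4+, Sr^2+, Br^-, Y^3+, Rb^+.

Work out protons and electrons: V^5+ has 18 e⁻ (Z=23), Ti^4+ has 18 e⁻ (Z=22), Zr^4+ has 36 e⁻ (Z=40), Y^3+ has 36 e⁻ (Z=39), Sr^2+ has 36 e⁻ (Z=38), Rb^+ has 36 e⁻ (Z=37), Br^- has 36 e⁻ (Z=35). V^5+ < Ti^4+ (isoelectronic, higher Z=23 is smaller); Ti^4+ < Zr^4+ (same group, 1 shell fewer); Zr^4+ < Y^3+ (both 36 e⁻, Z=40>39); Y^3+ < Sr^2+ (both 36 e⁻, Z=39>38); Sr^2+ < Rb^+ (isoelectronic, higher Z=38 is smaller); Rb^+ < Br^- (both 36 e⁻, Z=37>35).
Relative to V^5+, the ions that are smaller are none. So 0 are smaller.

0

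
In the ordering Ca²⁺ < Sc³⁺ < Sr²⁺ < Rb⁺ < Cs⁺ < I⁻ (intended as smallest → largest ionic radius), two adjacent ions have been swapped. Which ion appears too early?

Ca²⁺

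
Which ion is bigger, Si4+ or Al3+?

Al3+

Isoelectronic series (10 e⁻ each). Size is set by nuclear charge: more protons means a smaller ion. Si4+ (Z=14), Al3+ (Z=13).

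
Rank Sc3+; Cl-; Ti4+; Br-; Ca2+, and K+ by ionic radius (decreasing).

Br- > Cl- > K+ > Ca2+ > Sc3+ > Ti4+

Electron counts and nuclear charges: Ti4+ (Z=22, 18 e⁻), Sc3+ (Z=21, 18 e⁻), Ca2+ (Z=20, 18 e⁻), K+ (Z=19, 18 e⁻), Cl- (Z=17, 18 e⁻), Br- (Z=35, 36 e⁻). Ti4+ < Sc3+ (both 18 e⁻, Z=22>21); Sc3+ < Ca2+ (both 18 e⁻, Z=21>20); Ca2+ < K+ (both 18 e⁻, Z=20>19); K+ < Cl- (both 18 e⁻, Z=19>17); Cl- < Br- (same group, period 3 vs 4).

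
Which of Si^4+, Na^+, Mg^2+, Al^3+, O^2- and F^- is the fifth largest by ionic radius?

Each ion has 10 electrons. The ranking follows nuclear charge in reverse — greater Z gives a smaller radius. Si^4+ (Z=14), Al^3+ (Z=13), Mg^2+ (Z=12), Na^+ (Z=11), F^- (Z=9), O^2- (Z=8).
So the order is Si^4+ < Al^3+ < Mg^2+ < Na^+ < F^- < O^2-; the 5th-largest ion is Al^3+.

Al^3+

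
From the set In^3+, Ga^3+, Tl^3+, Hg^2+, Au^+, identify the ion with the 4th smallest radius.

Ga^3+: 28 e⁻, Z=31, In^3+: 46 e⁻, Z=49, Tl^3+: 78 e⁻, Z=81, Hg^2+: 78 e⁻, Z=80, Au^+: 78 e⁻, Z=79. Ga^3+ < In^3+ (same group, period 4 vs 5); In^3+ < Tl^3+ (same group, period 5 vs 6); Tl^3+ < Hg^2+ (both 78 e⁻, Z=81>80); Hg^2+ < Au^+ (both 78 e⁻, Z=80>79).
Ordering: Ga^3+ < In^3+ < Tl^3+ < Hg^2+ < Au^+. The 4th smallest is Hg^2+.

Hg^2+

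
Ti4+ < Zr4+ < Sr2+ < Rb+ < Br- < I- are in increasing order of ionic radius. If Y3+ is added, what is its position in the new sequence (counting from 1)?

3

Electron counts and nuclear charges: Ti4+ has 18 e⁻ (Z=22), Zr4+ has 36 e⁻ (Z=40), Y3+ has 36 e⁻ (Z=39), Sr2+ has 36 e⁻ (Z=38), Rb+ has 36 e⁻ (Z=37), Br- has 36 e⁻ (Z=35), I- has 54 e⁻ (Z=53). Ti4+ < Zr4+ (same group, 1 shell fewer); Zr4+ < Y3+ (isoelectronic, higher Z=40 is smaller); Y3+ < Sr2+ (isoelectronic, higher Z=39 is smaller); Sr2+ < Rb+ (isoelectronic, higher Z=38 is smaller); Rb+ < Br- (both 36 e⁻, Z=37>35); Br- < I- (same group, 1 shell fewer).
With Y3+ included the full order is Ti4+ < Zr4+ < Y3+ < Sr2+ < Rb+ < Br- < I-, so it takes position 3.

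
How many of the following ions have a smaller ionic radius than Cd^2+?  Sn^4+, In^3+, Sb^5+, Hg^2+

3

Work out protons and electrons: Sb^5+ (Z=51, 46 e⁻), Sn^4+ (Z=50, 46 e⁻), In^3+ (Z=49, 46 e⁻), Cd^2+ (Z=48, 46 e⁻), Hg^2+ (Z=80, 78 e⁻). Sb^5+ < Sn^4+ (both 46 e⁻, Z=51>50); Sn^4+ < In^3+ (both 46 e⁻, Z=50>49); In^3+ < Cd^2+ (both 46 e⁻, Z=49>48); Cd^2+ < Hg^2+ (same group, 1 shell fewer).
Placing each against Cd^2+: smaller — Sb^5+, Sn^4+, In^3+; larger — Hg^2+. Count: 3.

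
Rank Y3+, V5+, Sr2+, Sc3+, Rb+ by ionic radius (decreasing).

Rb+ > Sr2+ > Y3+ > Sc3+ > V5+

First list Z and electron count for each: V5+ (Z=23, 18 e⁻), Sc3+ (Z=21, 18 e⁻), Y3+ (Z=39, 36 e⁻), Sr2+ (Z=38, 36 e⁻), Rb+ (Z=37, 36 e⁻). V5+ < Sc3+ (isoelectronic, higher Z=23 is smaller); Sc3+ < Y3+ (same group, period 4 vs 5); Y3+ < Sr2+ (isoelectronic, higher Z=39 is smaller); Sr2+ < Rb+ (isoelectronic, higher Z=38 is smaller).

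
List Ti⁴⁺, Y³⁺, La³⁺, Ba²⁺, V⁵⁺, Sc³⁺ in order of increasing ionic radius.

V⁵⁺ < Ti⁴⁺ < Sc³⁺ < Y³⁺ < La³⁺ < Ba²⁺

V⁵⁺ (Z=23, 18 e⁻), Ti⁴⁺ (Z=22, 18 e⁻), Sc³⁺ (Z=21, 18 e⁻), Y³⁺ (Z=39, 36 e⁻), La³⁺ (Z=57, 54 e⁻), Ba²⁺ (Z=56, 54 e⁻). V⁵⁺ < Ti⁴⁺ (isoelectronic, higher Z=23 is smaller); Ti⁴⁺ < Sc³⁺ (both 18 e⁻, Z=22>21); Sc³⁺ < Y³⁺ (same group, period 4 vs 5); Y³⁺ < La³⁺ (same group, 1 shell fewer); La³⁺ < Ba²⁺ (both 54 e⁻, Z=57>56).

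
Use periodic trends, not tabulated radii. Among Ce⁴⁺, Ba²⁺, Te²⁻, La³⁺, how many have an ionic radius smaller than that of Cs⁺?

Isoelectronic series (54 e⁻ each). Size is set by nuclear charge: more protons means a smaller ion. Ce⁴⁺ (Z=58), La³⁺ (Z=57), Ba²⁺ (Z=56), Cs⁺ (Z=55), Te²⁻ (Z=52).
Relative to Cs⁺, the ions that are smaller are Ce⁴⁺, La³⁺, Ba²⁺. Count: 3.

3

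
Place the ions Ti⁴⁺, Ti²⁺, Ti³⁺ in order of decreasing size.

Ti²⁺ > Ti³⁺ > Ti⁴⁺

For a single element, ionic radius drops as positive charge rises — Ti⁴⁺ < Ti²⁺.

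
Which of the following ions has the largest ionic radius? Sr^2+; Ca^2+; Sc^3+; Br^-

Tabulating Z and e⁻: Sc^3+: 18 e⁻, Z=21, Ca^2+: 18 e⁻, Z=20, Sr^2+: 36 e⁻, Z=38, Br^-: 36 e⁻, Z=35. Sc^3+ < Ca^2+ (isoelectronic, higher Z=21 is smaller); Ca^2+ < Sr^2+ (same group, period 4 vs 5); Sr^2+ < Br^- (both 36 e⁻, Z=38>35).

Br^-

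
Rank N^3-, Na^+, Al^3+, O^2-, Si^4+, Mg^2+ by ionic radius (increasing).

All of these have 10 electrons (isoelectronic). With the same electron cloud, the ion with the most protons pulls it in tightest. Nuclear charges: Si^4+ (Z=14), Al^3+ (Z=13), Mg^2+ (Z=12), Na^+ (Z=11), O^2- (Z=8), N^3- (Z=7). Highest Z is smallest.

Si^4+ < Al^3+ < Mg^2+ < Na^+ < O^2- < N^3-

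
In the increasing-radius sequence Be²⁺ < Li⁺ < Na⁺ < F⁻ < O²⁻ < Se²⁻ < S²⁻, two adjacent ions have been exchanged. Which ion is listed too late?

S²⁻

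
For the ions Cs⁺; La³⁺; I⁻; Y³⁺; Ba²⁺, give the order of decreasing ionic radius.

I⁻ > Cs⁺ > Ba²⁺ > La³⁺ > Y³⁺

Y³⁺ has 36 e⁻ (Z=39), La³⁺ has 54 e⁻ (Z=57), Ba²⁺ has 54 e⁻ (Z=56), Cs⁺ has 54 e⁻ (Z=55), I⁻ has 54 e⁻ (Z=53). Y³⁺ < La³⁺ (same group, 1 shell fewer); La³⁺ < Ba²⁺ (isoelectronic, higher Z=57 is smaller); Ba²⁺ < Cs⁺ (both 54 e⁻, Z=56>55); Cs⁺ < I⁻ (both 54 e⁻, Z=55>53).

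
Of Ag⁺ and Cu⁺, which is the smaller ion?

All are in the same group with charge +1. Radius grows down the group as n (the outermost shell) increases.

Cu⁺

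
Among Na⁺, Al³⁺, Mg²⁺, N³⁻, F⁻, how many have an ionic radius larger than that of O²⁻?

1

Isoelectronic series (10 e⁻ each). Size is set by nuclear charge: more protons means a smaller ion. Al³⁺ (Z=13), Mg²⁺ (Z=12), Na⁺ (Z=11), F⁻ (Z=9), O²⁻ (Z=8), N³⁻ (Z=7).
Overall: Al³⁺ < Mg²⁺ < Na⁺ < F⁻ < O²⁻ < N³⁻. O²⁻ has 4 below it and 1 above. So 1 is larger.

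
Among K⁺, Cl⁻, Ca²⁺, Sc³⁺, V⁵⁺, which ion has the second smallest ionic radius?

Isoelectronic series (18 e⁻ each). Size is set by nuclear charge: more protons means a smaller ion. V⁵⁺ (Z=23), Sc³⁺ (Z=21), Ca²⁺ (Z=20), K⁺ (Z=19), Cl⁻ (Z=17).
Ordering: V⁵⁺ < Sc³⁺ < Ca²⁺ < K⁺ < Cl⁻. The second smallest is Sc³⁺.

Sc³⁺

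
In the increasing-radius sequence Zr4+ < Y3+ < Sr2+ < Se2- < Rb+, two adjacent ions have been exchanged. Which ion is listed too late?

Rb+

Check each adjacent pair. Se2- and Rb+ are reversed: they are isoelectronic (36 e⁻) and Rb has more protons than Se (37 vs 34), making Rb+ smaller. No other neighbouring pair contradicts the periodic trends, so Rb+ is the ion listed too late.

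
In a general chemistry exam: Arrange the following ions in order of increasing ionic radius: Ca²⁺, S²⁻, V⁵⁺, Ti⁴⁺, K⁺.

These species are isoelectronic with 18 electrons. The only difference is the number of protons: V⁵⁺ (Z=23), Ti⁴⁺ (Z=22), Ca²⁺ (Z=20), K⁺ (Z=19), S²⁻ (Z=16). The strongest nuclear pull (V⁵⁺) gives the smallest ion.

V⁵⁺ < Ti⁴⁺ < Ca²⁺ < K⁺ < S²⁻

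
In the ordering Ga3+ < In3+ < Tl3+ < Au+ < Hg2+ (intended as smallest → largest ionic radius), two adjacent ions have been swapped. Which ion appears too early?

The pair Au+, Hg2+ is the wrong way round — both have 78 electrons but Z(Hg)=80 > Z(Au)=79, so Hg2+ should be the smaller of the two. All other adjacent pairs agree with periodic trends, so Au+ is the misplaced ion.

Au+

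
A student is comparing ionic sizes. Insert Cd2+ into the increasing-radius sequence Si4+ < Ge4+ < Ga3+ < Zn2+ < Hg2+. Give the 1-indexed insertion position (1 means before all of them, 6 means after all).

Tabulating Z and e⁻: Si4+ has 10 e⁻ (Z=14), Ge4+ has 28 e⁻ (Z=32), Ga3+ has 28 e⁻ (Z=31), Zn2+ has 28 e⁻ (Z=30), Cd2+ has 46 e⁻ (Z=48), Hg2+ has 78 e⁻ (Z=80). Si4+ < Ge4+ (same group, 1 shell fewer); Ge4+ < Ga3+ (isoelectronic, higher Z=32 is smaller); Ga3+ < Zn2+ (both 28 e⁻, Z=31>30); Zn2+ < Cd2+ (same group, 1 shell fewer); Cd2+ < Hg2+ (same group, period 5 vs 6).
Putting Cd2+ in gives Si4+ < Ge4+ < Ga3+ < Zn2+ < Cd2+ < Hg2+; it lands at slot 5.

5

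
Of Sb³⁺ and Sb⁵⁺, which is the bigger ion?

For a single element, ionic radius drops as positive charge rises — Sb⁵⁺ < Sb³⁺.

Sb³⁺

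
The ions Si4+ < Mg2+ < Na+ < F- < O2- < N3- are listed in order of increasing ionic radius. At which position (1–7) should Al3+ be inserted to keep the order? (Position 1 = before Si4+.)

These species are isoelectronic with 10 electrons. The only difference is the number of protons: Si4+ (Z=14), Al3+ (Z=13), Mg2+ (Z=12), Na+ (Z=11), F- (Z=9), O2- (Z=8), N3- (Z=7). The strongest nuclear pull (Si4+) gives the smallest ion.
The complete sequence is Si4+ < Al3+ < Mg2+ < Na+ < F- < O2- < N3-. Al3+ sits at position 2.

2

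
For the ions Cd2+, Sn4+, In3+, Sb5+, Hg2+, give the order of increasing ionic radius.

Electron counts and nuclear charges: Sb5+ has 46 e⁻ (Z=51), Sn4+ has 46 e⁻ (Z=50), In3+ has 46 e⁻ (Z=49), Cd2+ has 46 e⁻ (Z=48), Hg2+ has 78 e⁻ (Z=80). Sb5+ < Sn4+ (isoelectronic, higher Z=51 is smaller); Sn4+ < In3+ (isoelectronic, higher Z=50 is smaller); In3+ < Cd2+ (isoelectronic, higher Z=49 is smaller); Cd2+ < Hg2+ (same group, 1 shell fewer).

Sb5+ < Sn4+ < In3+ < Cd2+ < Hg2+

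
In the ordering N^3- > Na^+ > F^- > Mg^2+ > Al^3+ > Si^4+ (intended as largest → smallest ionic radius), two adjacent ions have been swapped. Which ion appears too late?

F^-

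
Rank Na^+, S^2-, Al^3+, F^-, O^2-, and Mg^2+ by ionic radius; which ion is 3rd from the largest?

F^-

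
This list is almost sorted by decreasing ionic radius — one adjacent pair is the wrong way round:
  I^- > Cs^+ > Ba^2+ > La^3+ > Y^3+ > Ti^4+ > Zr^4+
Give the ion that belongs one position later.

Ti^4+

Check each adjacent pair. Ti^4+ and Zr^4+ are reversed: Ti^4+ and Zr^4+ are in one column with the same charge; the lighter period-4 ion has one fewer shell and is smaller. No other neighbouring pair contradicts the periodic trends, so Ti^4+ is the ion listed too early.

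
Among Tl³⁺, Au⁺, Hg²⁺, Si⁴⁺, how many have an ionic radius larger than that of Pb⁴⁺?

Electron counts and nuclear charges: Si⁴⁺: 10 e⁻, Z=14, Pb⁴⁺: 78 e⁻, Z=82, Tl³⁺: 78 e⁻, Z=81, Hg²⁺: 78 e⁻, Z=80, Au⁺: 78 e⁻, Z=79. Si⁴⁺ < Pb⁴⁺ (same group, 3 shells fewer); Pb⁴⁺ < Tl³⁺ (both 78 e⁻, Z=82>81); Tl³⁺ < Hg²⁺ (both 78 e⁻, Z=81>80); Hg²⁺ < Au⁺ (both 78 e⁻, Z=80>79).
Relative to Pb⁴⁺, the ions that are larger are Tl³⁺, Hg²⁺, Au⁺. That's 3.

3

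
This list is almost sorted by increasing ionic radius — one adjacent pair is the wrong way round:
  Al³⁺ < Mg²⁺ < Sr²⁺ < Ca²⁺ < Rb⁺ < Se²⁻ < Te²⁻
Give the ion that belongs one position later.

Sr²⁺

Check each adjacent pair. Sr²⁺ and Ca²⁺ are reversed: Ca²⁺ and Sr²⁺ are in one column with the same charge; the lighter period-4 ion has one fewer shell and is smaller. No other neighbouring pair contradicts the periodic trends, so Sr²⁺ is the ion listed too early.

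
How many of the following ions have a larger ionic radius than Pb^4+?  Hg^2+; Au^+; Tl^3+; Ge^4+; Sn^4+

3

Ge^4+ has 28 e⁻ (Z=32), Sn^4+ has 46 e⁻ (Z=50), Pb^4+ has 78 e⁻ (Z=82), Tl^3+ has 78 e⁻ (Z=81), Hg^2+ has 78 e⁻ (Z=80), Au^+ has 78 e⁻ (Z=79). Ge^4+ < Sn^4+ (same group, 1 shell fewer); Sn^4+ < Pb^4+ (same group, period 5 vs 6); Pb^4+ < Tl^3+ (isoelectronic, higher Z=82 is smaller); Tl^3+ < Hg^2+ (isoelectronic, higher Z=81 is smaller); Hg^2+ < Au^+ (both 78 e⁻, Z=80>79).
Relative to Pb^4+, the ions that are larger are Tl^3+, Hg^2+, Au^+. That's 3.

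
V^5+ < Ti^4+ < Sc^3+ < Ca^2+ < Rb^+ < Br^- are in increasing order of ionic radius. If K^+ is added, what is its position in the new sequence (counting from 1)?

5

V^5+ (Z=23, 18 e⁻), Ti^4+ (Z=22, 18 e⁻), Sc^3+ (Z=21, 18 e⁻), Ca^2+ (Z=20, 18 e⁻), K^+ (Z=19, 18 e⁻), Rb^+ (Z=37, 36 e⁻), Br^- (Z=35, 36 e⁻). V^5+ < Ti^4+ (both 18 e⁻, Z=23>22); Ti^4+ < Sc^3+ (both 18 e⁻, Z=22>21); Sc^3+ < Ca^2+ (isoelectronic, higher Z=21 is smaller); Ca^2+ < K^+ (both 18 e⁻, Z=20>19); K^+ < Rb^+ (same group, period 4 vs 5); Rb^+ < Br^- (both 36 e⁻, Z=37>35).
The complete sequence is V^5+ < Ti^4+ < Sc^3+ < Ca^2+ < K^+ < Rb^+ < Br^-. K^+ sits at position 5.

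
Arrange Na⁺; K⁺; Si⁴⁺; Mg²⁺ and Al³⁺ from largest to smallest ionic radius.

Tabulating Z and e⁻: Si⁴⁺ has 10 e⁻ (Z=14), Al³⁺ has 10 e⁻ (Z=13), Mg²⁺ has 10 e⁻ (Z=12), Na⁺ has 10 e⁻ (Z=11), K⁺ has 18 e⁻ (Z=19). Si⁴⁺ < Al³⁺ (both 10 e⁻, Z=14>13); Al³⁺ < Mg²⁺ (isoelectronic, higher Z=13 is smaller); Mg²⁺ < Na⁺ (both 10 e⁻, Z=12>11); Na⁺ < K⁺ (same group, 1 shell fewer).

K⁺ > Na⁺ > Mg²⁺ > Al³⁺ > Si⁴⁺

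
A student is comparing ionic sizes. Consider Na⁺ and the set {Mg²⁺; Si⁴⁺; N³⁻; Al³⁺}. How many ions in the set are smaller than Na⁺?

These species are isoelectronic with 10 electrons. The only difference is the number of protons: Si⁴⁺ (Z=14), Al³⁺ (Z=13), Mg²⁺ (Z=12), Na⁺ (Z=11), N³⁻ (Z=7). The strongest nuclear pull (Si⁴⁺) gives the smallest ion.
Overall: Si⁴⁺ < Al³⁺ < Mg²⁺ < Na⁺ < N³⁻. Na⁺ has 3 below it and 1 above. That's 3.

3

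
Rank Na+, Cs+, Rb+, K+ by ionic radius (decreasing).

Cs+ > Rb+ > K+ > Na+

These ions sit in one column with identical charge. Each step down the periodic table adds a principal shell, increasing the radius.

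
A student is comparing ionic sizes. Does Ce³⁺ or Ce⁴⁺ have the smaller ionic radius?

Ce⁴⁺

For a single element, ionic radius drops as positive charge rises — Ce⁴⁺ < Ce³⁺.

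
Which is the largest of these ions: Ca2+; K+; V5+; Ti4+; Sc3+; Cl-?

Each ion has 18 electrons. The ranking follows nuclear charge in reverse — greater Z gives a smaller radius. V5+ (Z=23), Ti4+ (Z=22), Sc3+ (Z=21), Ca2+ (Z=20), K+ (Z=19), Cl- (Z=17).

Cl-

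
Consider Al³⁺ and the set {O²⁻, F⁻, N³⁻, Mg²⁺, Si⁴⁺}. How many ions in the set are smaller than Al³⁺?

These species are isoelectronic with 10 electrons. The only difference is the number of protons: Si⁴⁺ (Z=14), Al³⁺ (Z=13), Mg²⁺ (Z=12), F⁻ (Z=9), O²⁻ (Z=8), N³⁻ (Z=7). The strongest nuclear pull (Si⁴⁺) gives the smallest ion.
Relative to Al³⁺, the ions that are smaller are Si⁴⁺. Count: 1.

1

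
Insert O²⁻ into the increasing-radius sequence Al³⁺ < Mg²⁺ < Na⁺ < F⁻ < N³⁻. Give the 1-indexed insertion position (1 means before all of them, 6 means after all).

All of these have 10 electrons (isoelectronic). With the same electron cloud, the ion with the most protons pulls it in tightest. Nuclear charges: Al³⁺ (Z=13), Mg²⁺ (Z=12), Na⁺ (Z=11), F⁻ (Z=9), O²⁻ (Z=8), N³⁻ (Z=7). Highest Z is smallest.
The complete sequence is Al³⁺ < Mg²⁺ < Na⁺ < F⁻ < O²⁻ < N³⁻. O²⁻ sits at position 5.

5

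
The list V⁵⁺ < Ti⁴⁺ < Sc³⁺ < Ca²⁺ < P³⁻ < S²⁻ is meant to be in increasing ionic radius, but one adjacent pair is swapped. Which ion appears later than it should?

S²⁻

Compare adjacent ions: S²⁻ and P³⁻ share 18 electrons; the higher nuclear charge on S (Z=16) contracts it more, so S²⁻ < P³⁻ — yet in this increasing list P³⁻ sits before S²⁻. Nothing else is reversed, so S²⁻ should move one place to the left.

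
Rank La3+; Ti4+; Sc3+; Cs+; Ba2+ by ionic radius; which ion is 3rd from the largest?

Work out protons and electrons: Ti4+ (Z=22, 18 e⁻), Sc3+ (Z=21, 18 e⁻), La3+ (Z=57, 54 e⁻), Ba2+ (Z=56, 54 e⁻), Cs+ (Z=55, 54 e⁻). Ti4+ < Sc3+ (both 18 e⁻, Z=22>21); Sc3+ < La3+ (same group, 2 shells fewer); La3+ < Ba2+ (both 54 e⁻, Z=57>56); Ba2+ < Cs+ (isoelectronic, higher Z=56 is smaller).
So the order is Ti4+ < Sc3+ < La3+ < Ba2+ < Cs+; the 3rd-largest ion is La3+.

La3+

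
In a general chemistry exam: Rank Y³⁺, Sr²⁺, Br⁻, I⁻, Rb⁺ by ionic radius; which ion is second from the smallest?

Sr²⁺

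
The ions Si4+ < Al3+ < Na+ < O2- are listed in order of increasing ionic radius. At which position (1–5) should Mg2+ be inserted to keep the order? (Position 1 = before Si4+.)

Isoelectronic series (10 e⁻ each). Size is set by nuclear charge: more protons means a smaller ion. Si4+ (Z=14), Al3+ (Z=13), Mg2+ (Z=12), Na+ (Z=11), O2- (Z=8).
Putting Mg2+ in gives Si4+ < Al3+ < Mg2+ < Na+ < O2-; it lands at slot 3.

3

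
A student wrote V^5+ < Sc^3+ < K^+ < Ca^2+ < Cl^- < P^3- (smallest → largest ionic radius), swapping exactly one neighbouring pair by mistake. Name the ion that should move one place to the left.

Ca^2+

Compare adjacent ions: Ca^2+ and K^+ share 18 electrons; the higher nuclear charge on Ca (Z=20) contracts it more, so Ca^2+ < K^+ — yet in this increasing list K^+ sits before Ca^2+. Nothing else is reversed, so Ca^2+ should move one place to the left.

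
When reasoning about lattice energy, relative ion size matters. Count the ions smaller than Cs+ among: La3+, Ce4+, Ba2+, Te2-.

3

Isoelectronic series (54 e⁻ each). Size is set by nuclear charge: more protons means a smaller ion. Ce4+ (Z=58), La3+ (Z=57), Ba2+ (Z=56), Cs+ (Z=55), Te2- (Z=52).
Placing each against Cs+: smaller — Ce4+, La3+, Ba2+; larger — Te2-. Count: 3.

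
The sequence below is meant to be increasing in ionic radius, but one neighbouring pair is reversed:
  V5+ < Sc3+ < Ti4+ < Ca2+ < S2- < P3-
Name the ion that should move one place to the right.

Check each adjacent pair. Sc3+ and Ti4+ are reversed: both have 18 electrons but Z(Ti)=22 > Z(Sc)=21, so Ti4+ should be the smaller of the two. No other neighbouring pair contradicts the periodic trends, so Sc3+ is the ion listed too early.

Sc3+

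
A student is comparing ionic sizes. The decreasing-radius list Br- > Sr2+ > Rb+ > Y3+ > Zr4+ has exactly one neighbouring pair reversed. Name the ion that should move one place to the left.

Scanning neighbour by neighbour, only Sr2+/Rb+ violates a trend: they are isoelectronic (36 e⁻) and Sr has more protons than Rb (38 vs 37), making Sr2+ smaller. That makes Rb+ the one sitting a position late relative to where it belongs.

Rb+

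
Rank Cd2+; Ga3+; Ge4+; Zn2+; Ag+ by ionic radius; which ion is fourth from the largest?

Work out protons and electrons: Ge4+ (Z=32, 28 e⁻), Ga3+ (Z=31, 28 e⁻), Zn2+ (Z=30, 28 e⁻), Cd2+ (Z=48, 46 e⁻), Ag+ (Z=47, 46 e⁻). Ge4+ < Ga3+ (isoelectronic, higher Z=32 is smaller); Ga3+ < Zn2+ (isoelectronic, higher Z=31 is smaller); Zn2+ < Cd2+ (same group, period 4 vs 5); Cd2+ < Ag+ (isoelectronic, higher Z=48 is smaller).
Full ascending order: Ge4+ < Ga3+ < Zn2+ < Cd2+ < Ag+. Counting from the largest, position 4 is Ga3+.

Ga3+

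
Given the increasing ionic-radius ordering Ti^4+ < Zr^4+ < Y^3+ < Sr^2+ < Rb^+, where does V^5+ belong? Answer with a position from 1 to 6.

1

Electron counts and nuclear charges: V^5+: 18 e⁻, Z=23, Ti^4+: 18 e⁻, Z=22, Zr^4+: 36 e⁻, Z=40, Y^3+: 36 e⁻, Z=39, Sr^2+: 36 e⁻, Z=38, Rb^+: 36 e⁻, Z=37. V^5+ < Ti^4+ (both 18 e⁻, Z=23>22); Ti^4+ < Zr^4+ (same group, 1 shell fewer); Zr^4+ < Y^3+ (isoelectronic, higher Z=40 is smaller); Y^3+ < Sr^2+ (isoelectronic, higher Z=39 is smaller); Sr^2+ < Rb^+ (both 36 e⁻, Z=38>37).
Putting V^5+ in gives V^5+ < Ti^4+ < Zr^4+ < Y^3+ < Sr^2+ < Rb^+; it lands at slot 1.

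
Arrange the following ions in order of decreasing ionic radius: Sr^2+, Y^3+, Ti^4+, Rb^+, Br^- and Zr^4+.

Br^- > Rb^+ > Sr^2+ > Y^3+ > Zr^4+ > Ti^4+

Electron counts and nuclear charges: Ti^4+: 18 e⁻, Z=22, Zr^4+: 36 e⁻, Z=40, Y^3+: 36 e⁻, Z=39, Sr^2+: 36 e⁻, Z=38, Rb^+: 36 e⁻, Z=37, Br^-: 36 e⁻, Z=35. Ti^4+ < Zr^4+ (same group, period 4 vs 5); Zr^4+ < Y^3+ (both 36 e⁻, Z=40>39); Y^3+ < Sr^2+ (isoelectronic, higher Z=39 is smaller); Sr^2+ < Rb^+ (isoelectronic, higher Z=38 is smaller); Rb^+ < Br^- (isoelectronic, higher Z=37 is smaller).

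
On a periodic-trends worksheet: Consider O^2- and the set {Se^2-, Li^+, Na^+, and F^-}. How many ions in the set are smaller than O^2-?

Tabulating Z and e⁻: Li^+ (Z=3, 2 e⁻), Na^+ (Z=11, 10 e⁻), F^- (Z=9, 10 e⁻), O^2- (Z=8, 10 e⁻), Se^2- (Z=34, 36 e⁻). Li^+ < Na^+ (same group, period 2 vs 3); Na^+ < F^- (isoelectronic, higher Z=11 is smaller); F^- < O^2- (isoelectronic, higher Z=9 is smaller); O^2- < Se^2- (same group, period 2 vs 4).
Overall: Li^+ < Na^+ < F^- < O^2- < Se^2-. O^2- has 3 below it and 1 above. So 3 are smaller.

3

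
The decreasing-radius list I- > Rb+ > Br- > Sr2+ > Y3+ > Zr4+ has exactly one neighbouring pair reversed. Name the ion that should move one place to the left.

Check each adjacent pair. Rb+ and Br- are reversed: they are isoelectronic (36 e⁻) and Rb has more protons than Br (37 vs 35), making Rb+ smaller. No other neighbouring pair contradicts the periodic trends, so Br- is the ion listed too late.

Br-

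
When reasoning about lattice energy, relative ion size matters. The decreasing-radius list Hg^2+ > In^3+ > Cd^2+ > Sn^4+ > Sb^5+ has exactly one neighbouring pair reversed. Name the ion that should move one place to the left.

Check each adjacent pair. In^3+ and Cd^2+ are reversed: both have 46 electrons but Z(In)=49 > Z(Cd)=48, so In^3+ should be the smaller of the two. No other neighbouring pair contradicts the periodic trends, so Cd^2+ is the ion listed too late.

Cd^2+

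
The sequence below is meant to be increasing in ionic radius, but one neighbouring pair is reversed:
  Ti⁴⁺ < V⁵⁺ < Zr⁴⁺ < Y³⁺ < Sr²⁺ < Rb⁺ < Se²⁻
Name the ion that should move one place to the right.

Ti⁴⁺

Check each adjacent pair. Ti⁴⁺ and V⁵⁺ are reversed: both have 18 electrons but Z(V)=23 > Z(Ti)=22, so V⁵⁺ should be the smaller of the two. No other neighbouring pair contradicts the periodic trends, so Ti⁴⁺ is the ion listed too early.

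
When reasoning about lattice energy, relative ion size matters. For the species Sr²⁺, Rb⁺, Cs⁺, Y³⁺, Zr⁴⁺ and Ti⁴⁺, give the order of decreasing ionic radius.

Cs⁺ > Rb⁺ > Sr²⁺ > Y³⁺ > Zr⁴⁺ > Ti⁴⁺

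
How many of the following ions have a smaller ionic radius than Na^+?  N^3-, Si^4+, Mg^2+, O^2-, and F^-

Isoelectronic series (10 e⁻ each). Size is set by nuclear charge: more protons means a smaller ion. Si^4+ (Z=14), Mg^2+ (Z=12), Na^+ (Z=11), F^- (Z=9), O^2- (Z=8), N^3- (Z=7).
Overall: Si^4+ < Mg^2+ < Na^+ < F^- < O^2- < N^3-. Na^+ has 2 below it and 3 above. That's 2.

2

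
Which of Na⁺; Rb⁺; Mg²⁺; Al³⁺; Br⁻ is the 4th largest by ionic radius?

Mg²⁺

Al³⁺ has 10 e⁻ (Z=13), Mg²⁺ has 10 e⁻ (Z=12), Na⁺ has 10 e⁻ (Z=11), Rb⁺ has 36 e⁻ (Z=37), Br⁻ has 36 e⁻ (Z=35). Al³⁺ < Mg²⁺ (both 10 e⁻, Z=13>12); Mg²⁺ < Na⁺ (both 10 e⁻, Z=12>11); Na⁺ < Rb⁺ (same group, period 3 vs 5); Rb⁺ < Br⁻ (isoelectronic, higher Z=37 is smaller).
Full ascending order: Al³⁺ < Mg²⁺ < Na⁺ < Rb⁺ < Br⁻. Counting from the largest, position 4 is Mg²⁺.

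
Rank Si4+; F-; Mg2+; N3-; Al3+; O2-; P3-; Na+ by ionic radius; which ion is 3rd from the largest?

First list Z and electron count for each: Si4+ has 10 e⁻ (Z=14), Al3+ has 10 e⁻ (Z=13), Mg2+ has 10 e⁻ (Z=12), Na+ has 10 e⁻ (Z=11), F- has 10 e⁻ (Z=9), O2- has 10 e⁻ (Z=8), N3- has 10 e⁻ (Z=7), P3- has 18 e⁻ (Z=15). Si4+ < Al3+ (isoelectronic, higher Z=14 is smaller); Al3+ < Mg2+ (isoelectronic, higher Z=13 is smaller); Mg2+ < Na+ (both 10 e⁻, Z=12>11); Na+ < F- (both 10 e⁻, Z=11>9); F- < O2- (both 10 e⁻, Z=9>8); O2- < N3- (isoelectronic, higher Z=8 is smaller); N3- < P3- (same group, period 2 vs 3).
Ordering: Si4+ < Al3+ < Mg2+ < Na+ < F- < O2- < N3- < P3-. The 3rd largest is O2-.

O2-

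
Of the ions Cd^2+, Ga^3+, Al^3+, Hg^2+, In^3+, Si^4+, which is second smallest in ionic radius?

Work out protons and electrons: Si^4+ (Z=14, 10 e⁻), Al^3+ (Z=13, 10 e⁻), Ga^3+ (Z=31, 28 e⁻), In^3+ (Z=49, 46 e⁻), Cd^2+ (Z=48, 46 e⁻), Hg^2+ (Z=80, 78 e⁻). Si^4+ < Al^3+ (both 10 e⁻, Z=14>13); Al^3+ < Ga^3+ (same group, 1 shell fewer); Ga^3+ < In^3+ (same group, period 4 vs 5); In^3+ < Cd^2+ (both 46 e⁻, Z=49>48); Cd^2+ < Hg^2+ (same group, period 5 vs 6).
That gives Si^4+ < Al^3+ < Ga^3+ < In^3+ < Cd^2+ < Hg^2+. From the smallest end, number 2 is Al^3+.

Al^3+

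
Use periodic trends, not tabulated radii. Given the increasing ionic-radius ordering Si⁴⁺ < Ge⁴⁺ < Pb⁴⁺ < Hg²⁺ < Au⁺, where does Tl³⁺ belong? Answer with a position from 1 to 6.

Work out protons and electrons: Si⁴⁺ has 10 e⁻ (Z=14), Ge⁴⁺ has 28 e⁻ (Z=32), Pb⁴⁺ has 78 e⁻ (Z=82), Tl³⁺ has 78 e⁻ (Z=81), Hg²⁺ has 78 e⁻ (Z=80), Au⁺ has 78 e⁻ (Z=79). Si⁴⁺ < Ge⁴⁺ (same group, 1 shell fewer); Ge⁴⁺ < Pb⁴⁺ (same group, 2 shells fewer); Pb⁴⁺ < Tl³⁺ (both 78 e⁻, Z=82>81); Tl³⁺ < Hg²⁺ (isoelectronic, higher Z=81 is smaller); Hg²⁺ < Au⁺ (isoelectronic, higher Z=80 is smaller).
Merged order: Si⁴⁺ < Ge⁴⁺ < Pb⁴⁺ < Tl³⁺ < Hg²⁺ < Au⁺ — Tl³⁺ is number 4.

4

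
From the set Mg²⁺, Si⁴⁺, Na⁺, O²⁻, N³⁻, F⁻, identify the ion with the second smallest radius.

These species are isoelectronic with 10 electrons. The only difference is the number of protons: Si⁴⁺ (Z=14), Mg²⁺ (Z=12), Na⁺ (Z=11), F⁻ (Z=9), O²⁻ (Z=8), N³⁻ (Z=7). The strongest nuclear pull (Si⁴⁺) gives the smallest ion.
That gives Si⁴⁺ < Mg²⁺ < Na⁺ < F⁻ < O²⁻ < N³⁻. From the smallest end, number 2 is Mg²⁺.

Mg²⁺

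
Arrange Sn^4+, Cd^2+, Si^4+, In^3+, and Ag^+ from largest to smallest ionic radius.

Electron counts and nuclear charges: Si^4+ has 10 e⁻ (Z=14), Sn^4+ has 46 e⁻ (Z=50), In^3+ has 46 e⁻ (Z=49), Cd^2+ has 46 e⁻ (Z=48), Ag^+ has 46 e⁻ (Z=47). Si^4+ < Sn^4+ (same group, period 3 vs 5); Sn^4+ < In^3+ (isoelectronic, higher Z=50 is smaller); In^3+ < Cd^2+ (isoelectronic, higher Z=49 is smaller); Cd^2+ < Ag^+ (isoelectronic, higher Z=48 is smaller).

Ag^+ > Cd^2+ > In^3+ > Sn^4+ > Si^4+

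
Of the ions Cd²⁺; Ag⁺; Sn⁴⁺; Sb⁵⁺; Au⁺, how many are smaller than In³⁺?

Sb⁵⁺ (Z=51, 46 e⁻), Sn⁴⁺ (Z=50, 46 e⁻), In³⁺ (Z=49, 46 e⁻), Cd²⁺ (Z=48, 46 e⁻), Ag⁺ (Z=47, 46 e⁻), Au⁺ (Z=79, 78 e⁻). Sb⁵⁺ < Sn⁴⁺ (both 46 e⁻, Z=51>50); Sn⁴⁺ < In³⁺ (both 46 e⁻, Z=50>49); In³⁺ < Cd²⁺ (isoelectronic, higher Z=49 is smaller); Cd²⁺ < Ag⁺ (both 46 e⁻, Z=48>47); Ag⁺ < Au⁺ (same group, 1 shell fewer).
Relative to In³⁺, the ions that are smaller are Sb⁵⁺, Sn⁴⁺. Count: 2.

2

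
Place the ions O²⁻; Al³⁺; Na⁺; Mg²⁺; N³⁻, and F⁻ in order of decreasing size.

These species are isoelectronic with 10 electrons. The only difference is the number of protons: Al³⁺ (Z=13), Mg²⁺ (Z=12), Na⁺ (Z=11), F⁻ (Z=9), O²⁻ (Z=8), N³⁻ (Z=7). The strongest nuclear pull (Al³⁺) gives the smallest ion.

N³⁻ > O²⁻ > F⁻ > Na⁺ > Mg²⁺ > Al³⁺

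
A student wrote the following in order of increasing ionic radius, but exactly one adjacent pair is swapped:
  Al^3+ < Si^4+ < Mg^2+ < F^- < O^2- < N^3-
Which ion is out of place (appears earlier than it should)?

The pair Al^3+, Si^4+ is the wrong way round — Si^4+ and Al^3+ share 10 electrons; the higher nuclear charge on Si (Z=14) contracts it more, so Si^4+ < Al^3+. All other adjacent pairs agree with periodic trends, so Al^3+ is the misplaced ion.

Al^3+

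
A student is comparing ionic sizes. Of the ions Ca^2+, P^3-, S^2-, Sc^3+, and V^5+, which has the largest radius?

P^3-

These species are isoelectronic with 18 electrons. The only difference is the number of protons: V^5+ (Z=23), Sc^3+ (Z=21), Ca^2+ (Z=20), S^2- (Z=16), P^3- (Z=15). The strongest nuclear pull (V^5+) gives the smallest ion.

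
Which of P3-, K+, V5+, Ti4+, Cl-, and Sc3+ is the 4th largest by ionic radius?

Each ion has 18 electrons. The ranking follows nuclear charge in reverse — greater Z gives a smaller radius. V5+ (Z=23), Ti4+ (Z=22), Sc3+ (Z=21), K+ (Z=19), Cl- (Z=17), P3- (Z=15).
So the order is V5+ < Ti4+ < Sc3+ < K+ < Cl- < P3-; the 4th-largest ion is Sc3+.

Sc3+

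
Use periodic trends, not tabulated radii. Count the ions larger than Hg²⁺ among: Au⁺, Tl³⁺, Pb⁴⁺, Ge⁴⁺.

Work out protons and electrons: Ge⁴⁺ has 28 e⁻ (Z=32), Pb⁴⁺ has 78 e⁻ (Z=82), Tl³⁺ has 78 e⁻ (Z=81), Hg²⁺ has 78 e⁻ (Z=80), Au⁺ has 78 e⁻ (Z=79). Ge⁴⁺ < Pb⁴⁺ (same group, 2 shells fewer); Pb⁴⁺ < Tl³⁺ (both 78 e⁻, Z=82>81); Tl³⁺ < Hg²⁺ (both 78 e⁻, Z=81>80); Hg²⁺ < Au⁺ (isoelectronic, higher Z=80 is smaller).
Overall: Ge⁴⁺ < Pb⁴⁺ < Tl³⁺ < Hg²⁺ < Au⁺. Hg²⁺ has 3 below it and 1 above. That's 1.

1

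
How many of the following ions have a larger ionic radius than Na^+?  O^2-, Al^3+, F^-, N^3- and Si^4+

Isoelectronic series (10 e⁻ each). Size is set by nuclear charge: more protons means a smaller ion. Si^4+ (Z=14), Al^3+ (Z=13), Na^+ (Z=11), F^- (Z=9), O^2- (Z=8), N^3- (Z=7).
Ordering all of them (including Na^+) by radius gives Si^4+ < Al^3+ < Na^+ < F^- < O^2- < N^3-. Count: 3.

3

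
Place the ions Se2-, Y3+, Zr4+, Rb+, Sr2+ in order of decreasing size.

Se2- > Rb+ > Sr2+ > Y3+ > Zr4+

Isoelectronic series (36 e⁻ each). Size is set by nuclear charge: more protons means a smaller ion. Zr4+ (Z=40), Y3+ (Z=39), Sr2+ (Z=38), Rb+ (Z=37), Se2- (Z=34).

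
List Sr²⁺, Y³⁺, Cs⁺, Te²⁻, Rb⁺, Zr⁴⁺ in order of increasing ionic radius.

Zr⁴⁺ < Y³⁺ < Sr²⁺ < Rb⁺ < Cs⁺ < Te²⁻

First list Z and electron count for each: Zr⁴⁺: 36 e⁻, Z=40, Y³⁺: 36 e⁻, Z=39, Sr²⁺: 36 e⁻, Z=38, Rb⁺: 36 e⁻, Z=37, Cs⁺: 54 e⁻, Z=55, Te²⁻: 54 e⁻, Z=52. Zr⁴⁺ < Y³⁺ (isoelectronic, higher Z=40 is smaller); Y³⁺ < Sr²⁺ (both 36 e⁻, Z=39>38); Sr²⁺ < Rb⁺ (isoelectronic, higher Z=38 is smaller); Rb⁺ < Cs⁺ (same group, period 5 vs 6); Cs⁺ < Te²⁻ (isoelectronic, higher Z=55 is smaller).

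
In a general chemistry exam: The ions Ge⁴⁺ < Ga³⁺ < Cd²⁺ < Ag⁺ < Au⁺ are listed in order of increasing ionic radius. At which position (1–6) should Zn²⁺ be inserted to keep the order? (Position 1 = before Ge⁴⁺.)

Work out protons and electrons: Ge⁴⁺: 28 e⁻, Z=32, Ga³⁺: 28 e⁻, Z=31, Zn²⁺: 28 e⁻, Z=30, Cd²⁺: 46 e⁻, Z=48, Ag⁺: 46 e⁻, Z=47, Au⁺: 78 e⁻, Z=79. Ge⁴⁺ < Ga³⁺ (isoelectronic, higher Z=32 is smaller); Ga³⁺ < Zn²⁺ (isoelectronic, higher Z=31 is smaller); Zn²⁺ < Cd²⁺ (same group, period 4 vs 5); Cd²⁺ < Ag⁺ (both 46 e⁻, Z=48>47); Ag⁺ < Au⁺ (same group, period 5 vs 6).
With Zn²⁺ included the full order is Ge⁴⁺ < Ga³⁺ < Zn²⁺ < Cd²⁺ < Ag⁺ < Au⁺, so it takes position 3.

3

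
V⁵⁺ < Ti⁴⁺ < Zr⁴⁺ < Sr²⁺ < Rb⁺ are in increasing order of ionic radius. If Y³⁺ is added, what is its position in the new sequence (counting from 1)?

Work out protons and electrons: V⁵⁺ (Z=23, 18 e⁻), Ti⁴⁺ (Z=22, 18 e⁻), Zr⁴⁺ (Z=40, 36 e⁻), Y³⁺ (Z=39, 36 e⁻), Sr²⁺ (Z=38, 36 e⁻), Rb⁺ (Z=37, 36 e⁻). V⁵⁺ < Ti⁴⁺ (isoelectronic, higher Z=23 is smaller); Ti⁴⁺ < Zr⁴⁺ (same group, period 4 vs 5); Zr⁴⁺ < Y³⁺ (both 36 e⁻, Z=40>39); Y³⁺ < Sr²⁺ (isoelectronic, higher Z=39 is smaller); Sr²⁺ < Rb⁺ (both 36 e⁻, Z=38>37).
The complete sequence is V⁵⁺ < Ti⁴⁺ < Zr⁴⁺ < Y³⁺ < Sr²⁺ < Rb⁺. Y³⁺ sits at position 4.

4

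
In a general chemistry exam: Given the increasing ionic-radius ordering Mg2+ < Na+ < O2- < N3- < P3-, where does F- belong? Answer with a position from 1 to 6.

3

Electron counts and nuclear charges: Mg2+ has 10 e⁻ (Z=12), Na+ has 10 e⁻ (Z=11), F- has 10 e⁻ (Z=9), O2- has 10 e⁻ (Z=8), N3- has 10 e⁻ (Z=7), P3- has 18 e⁻ (Z=15). Mg2+ < Na+ (isoelectronic, higher Z=12 is smaller); Na+ < F- (both 10 e⁻, Z=11>9); F- < O2- (both 10 e⁻, Z=9>8); O2- < N3- (isoelectronic, higher Z=8 is smaller); N3- < P3- (same group, period 2 vs 3).
The complete sequence is Mg2+ < Na+ < F- < O2- < N3- < P3-. F- sits at position 3.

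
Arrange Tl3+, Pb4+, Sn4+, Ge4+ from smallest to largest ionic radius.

Ge4+ < Sn4+ < Pb4+ < Tl3+

Ge4+ has 28 e⁻ (Z=32), Sn4+ has 46 e⁻ (Z=50), Pb4+ has 78 e⁻ (Z=82), Tl3+ has 78 e⁻ (Z=81). Ge4+ < Sn4+ (same group, period 4 vs 5); Sn4+ < Pb4+ (same group, 1 shell fewer); Pb4+ < Tl3+ (both 78 e⁻, Z=82>81).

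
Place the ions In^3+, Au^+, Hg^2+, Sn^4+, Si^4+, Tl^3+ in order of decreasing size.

Si^4+ has 10 e⁻ (Z=14), Sn^4+ has 46 e⁻ (Z=50), In^3+ has 46 e⁻ (Z=49), Tl^3+ has 78 e⁻ (Z=81), Hg^2+ has 78 e⁻ (Z=80), Au^+ has 78 e⁻ (Z=79). Si^4+ < Sn^4+ (same group, 2 shells fewer); Sn^4+ < In^3+ (isoelectronic, higher Z=50 is smaller); In^3+ < Tl^3+ (same group, 1 shell fewer); Tl^3+ < Hg^2+ (isoelectronic, higher Z=81 is smaller); Hg^2+ < Au^+ (both 78 e⁻, Z=80>79).

Au^+ > Hg^2+ > Tl^3+ > In^3+ > Sn^4+ > Si^4+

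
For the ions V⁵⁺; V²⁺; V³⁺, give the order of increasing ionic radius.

V⁵⁺ < V³⁺ < V²⁺

Same element, different charge: the more highly charged cation has fewer electrons and a greater effective nuclear charge per electron, making V⁵⁺ the smallest.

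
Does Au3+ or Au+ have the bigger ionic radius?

Au+

Same element, different charge: the more highly charged cation has fewer electrons and a greater effective nuclear charge per electron, making Au3+ the smallest.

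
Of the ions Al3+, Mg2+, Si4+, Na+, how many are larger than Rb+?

Work out protons and electrons: Si4+ (Z=14, 10 e⁻), Al3+ (Z=13, 10 e⁻), Mg2+ (Z=12, 10 e⁻), Na+ (Z=11, 10 e⁻), Rb+ (Z=37, 36 e⁻). Si4+ < Al3+ (isoelectronic, higher Z=14 is smaller); Al3+ < Mg2+ (isoelectronic, higher Z=13 is smaller); Mg2+ < Na+ (isoelectronic, higher Z=12 is smaller); Na+ < Rb+ (same group, period 3 vs 5).
Overall: Si4+ < Al3+ < Mg2+ < Na+ < Rb+. Rb+ has 4 below it and 0 above. Count: 0.

0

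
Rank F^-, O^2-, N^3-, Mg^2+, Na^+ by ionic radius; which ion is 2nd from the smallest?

All of these have 10 electrons (isoelectronic). With the same electron cloud, the ion with the most protons pulls it in tightest. Nuclear charges: Mg^2+ (Z=12), Na^+ (Z=11), F^- (Z=9), O^2- (Z=8), N^3- (Z=7). Highest Z is smallest.
That gives Mg^2+ < Na^+ < F^- < O^2- < N^3-. From the smallest end, number 2 is Na^+.

Na^+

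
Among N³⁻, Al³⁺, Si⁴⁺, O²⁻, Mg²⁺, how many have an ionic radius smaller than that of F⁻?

3

These species are isoelectronic with 10 electrons. The only difference is the number of protons: Si⁴⁺ (Z=14), Al³⁺ (Z=13), Mg²⁺ (Z=12), F⁻ (Z=9), O²⁻ (Z=8), N³⁻ (Z=7). The strongest nuclear pull (Si⁴⁺) gives the smallest ion.
Ordering all of them (including F⁻) by radius gives Si⁴⁺ < Al³⁺ < Mg²⁺ < F⁻ < O²⁻ < N³⁻. That's 3.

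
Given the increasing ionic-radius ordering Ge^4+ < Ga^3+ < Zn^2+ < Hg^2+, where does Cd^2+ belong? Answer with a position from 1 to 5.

Ge^4+ (Z=32, 28 e⁻), Ga^3+ (Z=31, 28 e⁻), Zn^2+ (Z=30, 28 e⁻), Cd^2+ (Z=48, 46 e⁻), Hg^2+ (Z=80, 78 e⁻). Ge^4+ < Ga^3+ (both 28 e⁻, Z=32>31); Ga^3+ < Zn^2+ (isoelectronic, higher Z=31 is smaller); Zn^2+ < Cd^2+ (same group, 1 shell fewer); Cd^2+ < Hg^2+ (same group, 1 shell fewer).
Putting Cd^2+ in gives Ge^4+ < Ga^3+ < Zn^2+ < Cd^2+ < Hg^2+; it lands at slot 4.

4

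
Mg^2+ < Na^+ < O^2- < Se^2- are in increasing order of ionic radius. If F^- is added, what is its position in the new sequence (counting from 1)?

Tabulating Z and e⁻: Mg^2+: 10 e⁻, Z=12, Na^+: 10 e⁻, Z=11, F^-: 10 e⁻, Z=9, O^2-: 10 e⁻, Z=8, Se^2-: 36 e⁻, Z=34. Mg^2+ < Na^+ (isoelectronic, higher Z=12 is smaller); Na^+ < F^- (isoelectronic, higher Z=11 is smaller); F^- < O^2- (both 10 e⁻, Z=9>8); O^2- < Se^2- (same group, 2 shells fewer).
Putting F^- in gives Mg^2+ < Na^+ < F^- < O^2- < Se^2-; it lands at slot 3.

3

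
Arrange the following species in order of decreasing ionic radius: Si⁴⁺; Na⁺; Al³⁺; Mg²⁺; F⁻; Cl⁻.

First list Z and electron count for each: Si⁴⁺ has 10 e⁻ (Z=14), Al³⁺ has 10 e⁻ (Z=13), Mg²⁺ has 10 e⁻ (Z=12), Na⁺ has 10 e⁻ (Z=11), F⁻ has 10 e⁻ (Z=9), Cl⁻ has 18 e⁻ (Z=17). Si⁴⁺ < Al³⁺ (both 10 e⁻, Z=14>13); Al³⁺ < Mg²⁺ (isoelectronic, higher Z=13 is smaller); Mg²⁺ < Na⁺ (isoelectronic, higher Z=12 is smaller); Na⁺ < F⁻ (both 10 e⁻, Z=11>9); F⁻ < Cl⁻ (same group, 1 shell fewer).

Cl⁻ > F⁻ > Na⁺ > Mg²⁺ > Al³⁺ > Si⁴⁺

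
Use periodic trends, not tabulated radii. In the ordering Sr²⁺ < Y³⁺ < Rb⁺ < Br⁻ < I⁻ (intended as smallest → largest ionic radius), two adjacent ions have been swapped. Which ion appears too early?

Scanning neighbour by neighbour, only Sr²⁺/Y³⁺ violates a trend: both have 36 electrons but Z(Y)=39 > Z(Sr)=38, so Y³⁺ should be the smaller of the two. That makes Sr²⁺ the one sitting a position early relative to where it belongs.

Sr²⁺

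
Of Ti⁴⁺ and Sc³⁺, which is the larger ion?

Each ion has 18 electrons. The ranking follows nuclear charge in reverse — greater Z gives a smaller radius. Ti⁴⁺ (Z=22), Sc³⁺ (Z=21).

Sc³⁺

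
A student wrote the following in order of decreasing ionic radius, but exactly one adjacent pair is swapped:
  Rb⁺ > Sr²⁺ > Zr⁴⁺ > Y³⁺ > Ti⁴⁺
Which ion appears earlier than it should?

Compare adjacent ions: Zr⁴⁺ and Y³⁺ share 36 electrons; the higher nuclear charge on Zr (Z=40) contracts it more, so Zr⁴⁺ < Y³⁺ — yet in this decreasing list Zr⁴⁺ sits before Y³⁺. Nothing else is reversed, so Zr⁴⁺ should move one place to the right.

Zr⁴⁺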